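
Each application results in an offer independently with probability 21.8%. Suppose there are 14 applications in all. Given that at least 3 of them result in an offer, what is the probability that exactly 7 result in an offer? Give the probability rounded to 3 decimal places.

0.023

X ~ Binomial(14, 0.218). Want P(X=7 | X≥3) = P(X=7) / P(X≥3).
P(X=7) = C(14,7)·0.218^7·0.782^7 = 0.01436
P(X≥3) = 1 − 0.03198 − 0.12482 − 0.22617 = 0.61703
Ratio = 0.01436 / 0.61703 = 0.02327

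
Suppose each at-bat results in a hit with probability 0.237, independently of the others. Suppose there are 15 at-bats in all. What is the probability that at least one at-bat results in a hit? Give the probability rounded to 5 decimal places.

0.98271

P(at least one) = 1 − P(none) = 1 − (1 − 0.237)^15
= 1 − 0.0172929 = 0.9827071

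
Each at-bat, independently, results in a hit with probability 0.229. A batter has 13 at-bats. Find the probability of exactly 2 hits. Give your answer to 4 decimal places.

X ~ Binomial(n=13, p=0.229).
P(X=2) = C(13,2) · p^2 · (1−p)^11
= 78 · 0.052441 · 0.057227 = 0.234080

0.2341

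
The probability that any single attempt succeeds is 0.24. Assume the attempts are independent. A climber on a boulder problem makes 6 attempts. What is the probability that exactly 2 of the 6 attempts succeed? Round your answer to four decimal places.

X ~ Binomial(n=6, p=0.24).
P(X=2) = C(6,2) · p^2 · (1−p)^4
= 15 · 0.0576 · 0.33362 = 0.288249

0.2882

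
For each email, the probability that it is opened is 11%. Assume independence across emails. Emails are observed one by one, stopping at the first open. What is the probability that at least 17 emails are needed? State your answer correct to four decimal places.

0.1550

Y = number of emails to the first success; geometric, p = 0.11.
P(Y > 16) = P(first 16 all fail) = (1−p)^16 = 0.154967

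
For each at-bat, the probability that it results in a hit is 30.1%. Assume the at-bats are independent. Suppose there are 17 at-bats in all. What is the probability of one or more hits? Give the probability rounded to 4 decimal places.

0.9977

P(at least one) = 1 − P(none) = 1 − (1 − 0.301)^17
= 1 − 0.002270 = 0.997730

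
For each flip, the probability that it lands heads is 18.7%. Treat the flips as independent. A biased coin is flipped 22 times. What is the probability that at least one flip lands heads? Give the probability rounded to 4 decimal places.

0.9895

P(at least one) = 1 − P(none) = 1 − (1 − 0.187)^22
= 1 − 0.010519 = 0.989481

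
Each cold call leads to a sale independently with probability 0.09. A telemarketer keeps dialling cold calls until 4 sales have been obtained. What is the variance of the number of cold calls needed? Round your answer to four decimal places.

449.3827

Y = total cold calls until the fourth success; negative binomial with r=4, p=0.09.
Var(Y) = r(1−p)/p² = 4·0.91 / 0.09² = 449.382716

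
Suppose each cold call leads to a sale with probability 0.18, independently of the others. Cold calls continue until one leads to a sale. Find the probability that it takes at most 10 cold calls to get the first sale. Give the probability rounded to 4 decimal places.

Y = number of cold calls to the first success; geometric, p = 0.18.
P(Y ≤ 10) = 1 − (1−p)^10 = 1 − 0.137448 = 0.862552

0.8626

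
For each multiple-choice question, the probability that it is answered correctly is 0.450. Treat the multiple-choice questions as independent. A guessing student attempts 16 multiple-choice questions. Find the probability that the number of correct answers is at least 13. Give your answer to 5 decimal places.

0.00346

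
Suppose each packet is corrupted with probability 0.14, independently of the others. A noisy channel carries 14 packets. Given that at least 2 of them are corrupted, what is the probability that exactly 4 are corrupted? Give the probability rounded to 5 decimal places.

X ~ Binomial(14, 0.14). Want P(X=4 | X≥2) = P(X=4) / P(X≥2).
P(X=4) = C(14,4)·0.14^4·0.86^10 = 0.0851002
P(X≥2) = 1 − 0.1210538 − 0.2758900 = 0.6030562
Ratio = 0.0851002 / 0.6030562 = 0.1411149

0.14111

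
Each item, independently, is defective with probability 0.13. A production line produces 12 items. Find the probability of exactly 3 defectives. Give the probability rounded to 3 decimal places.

0.138

X ~ Binomial(n=12, p=0.13).
P(X=3) = C(12,3) · p^3 · (1−p)^9
= 220 · 0.002197 · 0.28554 = 0.13801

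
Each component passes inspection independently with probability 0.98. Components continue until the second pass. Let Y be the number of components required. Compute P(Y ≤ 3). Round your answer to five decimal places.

0.99882

Finishing within 3 components ⇔ at least 2 successes in the first 3. With X ~ Binomial(3, 0.98), P(Y ≤ 3) = 1 − P(X ≤ 1).
  k=0: C(3,0)·0.98^0·0.02^3 = 0.0000080
  k=1: C(3,1)·0.98^1·0.02^2 = 0.0011760
1 − 0.0011840 = 0.9988160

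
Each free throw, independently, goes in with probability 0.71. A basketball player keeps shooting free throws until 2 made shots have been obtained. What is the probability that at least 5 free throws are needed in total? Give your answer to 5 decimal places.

Needing more than 4 free throws ⇔ fewer than 2 successes in the first 4. With X ~ Binomial(4, 0.71), P(Y > 4) = P(X ≤ 1).
  k=0: C(4,0)·0.71^0·0.29^4 = 0.0070728
  k=1: C(4,1)·0.71^1·0.29^3 = 0.0692648
P(X ≤ 1) = 0.0763376

0.07634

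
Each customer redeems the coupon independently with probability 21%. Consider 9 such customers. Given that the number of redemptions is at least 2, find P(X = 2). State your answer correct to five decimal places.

0.51377

X ~ Binomial(9, 0.21). Want P(X=2 | X≥2) = P(X=2) / P(X≥2).
P(X=2) = C(9,2)·0.21^2·0.79^7 = 0.3048813
P(X≥2) = 1 − 0.1198516 − 0.2867336 = 0.5934148
Ratio = 0.3048813 / 0.5934148 = 0.5137742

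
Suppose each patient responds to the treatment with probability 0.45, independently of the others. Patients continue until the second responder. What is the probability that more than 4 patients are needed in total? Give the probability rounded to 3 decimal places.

Needing more than 4 patients ⇔ fewer than 2 successes in the first 4. With X ~ Binomial(4, 0.45), P(Y > 4) = P(X ≤ 1).
  k=0: C(4,0)·0.45^0·0.55^4 = 0.09151
  k=1: C(4,1)·0.45^1·0.55^3 = 0.29947
P(X ≤ 1) = 0.39098

0.391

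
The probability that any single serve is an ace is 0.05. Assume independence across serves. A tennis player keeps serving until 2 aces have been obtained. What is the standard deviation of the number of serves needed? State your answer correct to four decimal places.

Y = total serves until the second success; negative binomial with r=2, p=0.05.
SD(Y) = √[r(1−p)/p²] = √(760.000000) = 27.568098

27.5681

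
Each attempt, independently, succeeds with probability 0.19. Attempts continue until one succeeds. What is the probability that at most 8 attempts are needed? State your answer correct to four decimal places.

Y = number of attempts to the first success; geometric, p = 0.19.
P(Y ≤ 8) = 1 − (1−p)^8 = 1 − 0.185302 = 0.814698

0.8147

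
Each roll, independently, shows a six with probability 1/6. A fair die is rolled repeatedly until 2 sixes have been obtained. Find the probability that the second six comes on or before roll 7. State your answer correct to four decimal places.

0.3302

Finishing within 7 rolls ⇔ at least 2 successes in the first 7. With X ~ Binomial(7, 0.166667), P(Y ≤ 7) = 1 − P(X ≤ 1).
  k=0: C(7,0)·0.166667^0·0.833333^7 = 0.279082
  k=1: C(7,1)·0.166667^1·0.833333^6 = 0.390714
1 − 0.669796 = 0.330204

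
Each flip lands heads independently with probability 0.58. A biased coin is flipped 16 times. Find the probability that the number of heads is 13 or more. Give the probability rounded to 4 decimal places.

X ~ Binomial(16, 0.58); P(X ≥ 13) = Σ C(16,k) p^k (1−p)^(16−k) over k:
  k=13: C(16,13)·0.58^13·0.42^3 = 0.034874
  k=14: C(16,14)·0.58^14·0.42^2 = 0.010320
  k=15: C(16,15)·0.58^15·0.42^1 = 0.001900
  k=16: C(16,16)·0.58^16·0.42^0 = 0.000164
Total = 0.047258

0.0473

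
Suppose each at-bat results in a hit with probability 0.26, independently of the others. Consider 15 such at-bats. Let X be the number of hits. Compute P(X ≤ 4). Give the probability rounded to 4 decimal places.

0.6531

X ~ Binomial(15, 0.26); P(X ≤ 4) = Σ C(15,k) p^k (1−p)^(15−k) over k:
  k=0: C(15,0)·0.26^0·0.74^15 = 0.010926
  k=1: C(15,1)·0.26^1·0.74^14 = 0.057585
  k=2: C(15,2)·0.26^2·0.74^13 = 0.141628
  k=3: C(15,3)·0.26^3·0.74^12 = 0.215631
  k=4: C(15,4)·0.26^4·0.74^11 = 0.227287
Total = 0.653058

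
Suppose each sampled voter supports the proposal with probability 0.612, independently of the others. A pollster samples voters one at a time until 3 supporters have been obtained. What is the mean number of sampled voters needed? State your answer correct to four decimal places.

4.9020

Y = total sampled voters until the third success; negative binomial with r=3, p=0.612.
E[Y] = r / p = 3 / 0.612 = 4.901961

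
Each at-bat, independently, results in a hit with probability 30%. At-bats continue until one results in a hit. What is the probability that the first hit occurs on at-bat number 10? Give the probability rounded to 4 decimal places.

0.0121

Geometric (trials to first success), p = 0.30.
P(Y = 10) = (1−p)^9 · p = 0.040354 · 0.30 = 0.012106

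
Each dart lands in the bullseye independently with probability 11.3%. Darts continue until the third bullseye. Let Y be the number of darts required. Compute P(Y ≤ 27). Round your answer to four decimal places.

0.6021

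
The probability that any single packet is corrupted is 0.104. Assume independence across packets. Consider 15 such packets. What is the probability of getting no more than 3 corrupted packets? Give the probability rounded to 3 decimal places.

X ~ Binomial(15, 0.104); P(X ≤ 3) = Σ C(15,k) p^k (1−p)^(15−k) over k:
  k=0: C(15,0)·0.104^0·0.896^15 = 0.19258
  k=1: C(15,1)·0.104^1·0.896^14 = 0.33530
  k=2: C(15,2)·0.104^2·0.896^13 = 0.27243
  k=3: C(15,3)·0.104^3·0.896^12 = 0.13703
Total = 0.93735

0.937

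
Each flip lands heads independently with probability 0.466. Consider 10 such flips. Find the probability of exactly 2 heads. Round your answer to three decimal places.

0.065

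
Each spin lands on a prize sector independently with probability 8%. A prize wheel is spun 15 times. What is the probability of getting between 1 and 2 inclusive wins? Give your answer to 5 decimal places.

X ~ Binomial(15, 0.08); P(1 ≤ X ≤ 2) = Σ C(15,k) p^k (1−p)^(15−k) over k:
  k=1: C(15,1)·0.08^1·0.92^14 = 0.3734314
  k=2: C(15,2)·0.08^2·0.92^13 = 0.2273061
Total = 0.6007375

0.60074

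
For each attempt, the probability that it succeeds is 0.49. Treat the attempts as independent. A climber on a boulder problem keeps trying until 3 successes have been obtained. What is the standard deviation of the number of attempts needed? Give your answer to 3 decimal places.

2.524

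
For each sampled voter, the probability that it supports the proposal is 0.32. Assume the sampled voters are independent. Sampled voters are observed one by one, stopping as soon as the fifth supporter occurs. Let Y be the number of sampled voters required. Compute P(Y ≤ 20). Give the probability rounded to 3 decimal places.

0.817

Finishing within 20 sampled voters ⇔ at least 5 successes in the first 20. With X ~ Binomial(20, 0.32), P(Y ≤ 20) = 1 − P(X ≤ 4).
  k=0: C(20,0)·0.32^0·0.68^20 = 0.00045
  k=1: C(20,1)·0.32^1·0.68^19 = 0.00421
  k=2: C(20,2)·0.32^2·0.68^18 = 0.01880
  k=3: C(20,3)·0.32^3·0.68^17 = 0.05309
  k=4: C(20,4)·0.32^4·0.68^16 = 0.10618
1 − 0.18272 = 0.81728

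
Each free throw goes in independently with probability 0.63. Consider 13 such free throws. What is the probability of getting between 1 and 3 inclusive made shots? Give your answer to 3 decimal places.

0.004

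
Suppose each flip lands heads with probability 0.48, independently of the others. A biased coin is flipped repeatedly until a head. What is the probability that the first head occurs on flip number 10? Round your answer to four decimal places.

0.0013

Geometric (trials to first success), p = 0.48.
P(Y = 10) = (1−p)^9 · p = 0.0027799 · 0.48 = 0.001334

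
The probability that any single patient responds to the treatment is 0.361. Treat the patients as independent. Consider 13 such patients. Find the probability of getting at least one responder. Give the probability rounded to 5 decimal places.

0.99704

P(at least one) = 1 − P(none) = 1 − (1 − 0.361)^13
= 1 − 0.0029615 = 0.9970385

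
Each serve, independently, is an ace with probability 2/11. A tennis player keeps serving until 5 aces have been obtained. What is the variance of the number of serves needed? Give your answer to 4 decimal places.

123.7500

Y = total serves until the fifth success; negative binomial with r=5, p=0.181818.
Var(Y) = r(1−p)/p² = 5·0.818182 / 0.181818² = 123.750000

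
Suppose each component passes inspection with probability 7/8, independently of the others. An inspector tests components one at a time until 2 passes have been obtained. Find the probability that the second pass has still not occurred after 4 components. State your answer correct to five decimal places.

Needing more than 4 components ⇔ fewer than 2 successes in the first 4. With X ~ Binomial(4, 0.875), P(Y > 4) = P(X ≤ 1).
  k=0: C(4,0)·0.875^0·0.125^4 = 0.0002441
  k=1: C(4,1)·0.875^1·0.125^3 = 0.0068359
P(X ≤ 1) = 0.0070801

0.00708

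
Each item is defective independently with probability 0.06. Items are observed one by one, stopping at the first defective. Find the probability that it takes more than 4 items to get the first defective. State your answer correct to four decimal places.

0.7807

Y = number of items to the first success; geometric, p = 0.06.
P(Y > 4) = P(first 4 all fail) = (1−p)^4 = 0.780749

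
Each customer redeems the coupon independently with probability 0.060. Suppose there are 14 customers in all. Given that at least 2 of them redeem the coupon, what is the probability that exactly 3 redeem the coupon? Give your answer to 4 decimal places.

0.1954

X ~ Binomial(14, 0.06). Want P(X=3 | X≥2) = P(X=3) / P(X≥2).
P(X=3) = C(14,3)·0.06^3·0.94^11 = 0.039807
P(X≥2) = 1 − 0.420523 − 0.375787 = 0.203690
Ratio = 0.039807 / 0.203690 = 0.195430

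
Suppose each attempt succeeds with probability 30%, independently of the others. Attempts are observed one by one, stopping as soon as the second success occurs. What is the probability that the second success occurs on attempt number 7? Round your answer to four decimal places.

0.0908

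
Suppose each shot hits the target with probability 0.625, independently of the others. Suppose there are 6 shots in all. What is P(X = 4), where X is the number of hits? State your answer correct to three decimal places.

0.322

X ~ Binomial(n=6, p=0.625).
P(X=4) = C(6,4) · p^4 · (1−p)^2
= 15 · 0.15259 · 0.14062 = 0.32187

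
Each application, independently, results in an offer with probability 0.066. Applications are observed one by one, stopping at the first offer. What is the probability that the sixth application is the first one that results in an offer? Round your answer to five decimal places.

0.04691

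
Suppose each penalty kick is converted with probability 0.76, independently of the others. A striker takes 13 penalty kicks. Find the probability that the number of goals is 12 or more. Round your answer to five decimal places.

X ~ Binomial(13, 0.76); P(X ≥ 12) = Σ C(13,k) p^k (1−p)^(13−k) over k:
  k=12: C(13,12)·0.76^12·0.24^1 = 0.1158558
  k=13: C(13,13)·0.76^13·0.24^0 = 0.0282213
Total = 0.1440771

0.14408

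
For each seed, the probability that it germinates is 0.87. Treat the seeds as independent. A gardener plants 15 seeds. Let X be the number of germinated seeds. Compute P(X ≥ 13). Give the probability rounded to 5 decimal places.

X ~ Binomial(15, 0.87); P(X ≥ 13) = Σ C(15,k) p^k (1−p)^(15−k) over k:
  k=13: C(15,13)·0.87^13·0.13^2 = 0.2902861
  k=14: C(15,14)·0.87^14·0.13^1 = 0.2775263
  k=15: C(15,15)·0.87^15·0.13^0 = 0.1238194
Total = 0.6916319

0.69163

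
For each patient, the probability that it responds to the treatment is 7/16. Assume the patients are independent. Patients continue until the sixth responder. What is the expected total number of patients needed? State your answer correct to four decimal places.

13.7143

Y = total patients until the sixth success; negative binomial with r=6, p=0.4375.
E[Y] = r / p = 6 / 0.4375 = 13.714286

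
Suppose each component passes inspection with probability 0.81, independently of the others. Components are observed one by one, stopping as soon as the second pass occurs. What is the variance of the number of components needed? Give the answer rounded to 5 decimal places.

Y = total components until the second success; negative binomial with r=2, p=0.81.
Var(Y) = r(1−p)/p² = 2·0.19 / 0.81² = 0.5791800

0.57918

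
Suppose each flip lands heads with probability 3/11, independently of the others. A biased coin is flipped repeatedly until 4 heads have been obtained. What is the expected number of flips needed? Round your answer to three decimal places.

14.667

Y = total flips until the fourth success; negative binomial with r=4, p=0.272727.
E[Y] = r / p = 4 / 0.272727 = 14.66667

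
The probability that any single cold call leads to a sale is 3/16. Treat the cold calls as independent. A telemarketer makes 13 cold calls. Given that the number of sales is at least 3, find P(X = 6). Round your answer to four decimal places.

X ~ Binomial(13, 0.1875). Want P(X=6 | X≥3) = P(X=6) / P(X≥3).
P(X=6) = C(13,6)·0.1875^6·0.8125^7 = 0.017430
P(X≥3) = 1 − 0.067252 − 0.201755 − 0.279354 = 0.451639
Ratio = 0.017430 / 0.451639 = 0.038592

0.0386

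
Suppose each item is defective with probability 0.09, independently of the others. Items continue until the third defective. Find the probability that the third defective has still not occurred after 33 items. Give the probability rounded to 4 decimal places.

0.4196

Needing more than 33 items ⇔ fewer than 3 successes in the first 33. With X ~ Binomial(33, 0.09), P(Y > 33) = P(X ≤ 2).
  k=0: C(33,0)·0.09^0·0.91^33 = 0.044501
  k=1: C(33,1)·0.09^1·0.91^32 = 0.145238
  k=2: C(33,2)·0.09^2·0.91^31 = 0.229828
P(X ≤ 2) = 0.419566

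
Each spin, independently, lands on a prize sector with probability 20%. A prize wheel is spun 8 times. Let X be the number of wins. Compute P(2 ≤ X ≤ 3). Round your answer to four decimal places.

X ~ Binomial(8, 0.20); P(2 ≤ X ≤ 3) = Σ C(8,k) p^k (1−p)^(8−k) over k:
  k=2: C(8,2)·0.20^2·0.80^6 = 0.293601
  k=3: C(8,3)·0.20^3·0.80^5 = 0.146801
Total = 0.440402

0.4404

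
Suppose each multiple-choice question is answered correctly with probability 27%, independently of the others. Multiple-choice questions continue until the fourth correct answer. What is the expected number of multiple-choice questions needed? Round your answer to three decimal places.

Y = total multiple-choice questions until the fourth success; negative binomial with r=4, p=0.27.
E[Y] = r / p = 4 / 0.27 = 14.81481

14.815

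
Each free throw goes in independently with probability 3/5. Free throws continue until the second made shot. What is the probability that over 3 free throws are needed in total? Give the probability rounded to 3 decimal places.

0.352

Needing more than 3 free throws ⇔ fewer than 2 successes in the first 3. With X ~ Binomial(3, 0.60), P(Y > 3) = P(X ≤ 1).
  k=0: C(3,0)·0.60^0·0.40^3 = 0.06400
  k=1: C(3,1)·0.60^1·0.40^2 = 0.28800
P(X ≤ 1) = 0.35200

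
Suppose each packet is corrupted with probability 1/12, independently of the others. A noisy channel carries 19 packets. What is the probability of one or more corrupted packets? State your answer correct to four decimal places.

0.8086

P(at least one) = 1 − P(none) = 1 − (1 − 0.083333)^19
= 1 − 0.191433 = 0.808567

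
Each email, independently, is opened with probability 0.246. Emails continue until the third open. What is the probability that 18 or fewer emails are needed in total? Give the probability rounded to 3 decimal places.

Finishing within 18 emails ⇔ at least 3 successes in the first 18. With X ~ Binomial(18, 0.246), P(Y ≤ 18) = 1 − P(X ≤ 2).
  k=0: C(18,0)·0.246^0·0.754^18 = 0.00620
  k=1: C(18,1)·0.246^1·0.754^17 = 0.03644
  k=2: C(18,2)·0.246^2·0.754^16 = 0.10104
1 − 0.14368 = 0.85632

0.856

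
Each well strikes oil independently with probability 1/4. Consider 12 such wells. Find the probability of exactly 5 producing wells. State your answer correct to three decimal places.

0.103

X ~ Binomial(n=12, p=0.25).
P(X=5) = C(12,5) · p^5 · (1−p)^7
= 792 · 0.00097656 · 0.13348 = 0.10324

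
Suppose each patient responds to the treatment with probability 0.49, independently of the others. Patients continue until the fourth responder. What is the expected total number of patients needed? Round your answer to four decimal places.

8.1633

Y = total patients until the fourth success; negative binomial with r=4, p=0.49.
E[Y] = r / p = 4 / 0.49 = 8.163265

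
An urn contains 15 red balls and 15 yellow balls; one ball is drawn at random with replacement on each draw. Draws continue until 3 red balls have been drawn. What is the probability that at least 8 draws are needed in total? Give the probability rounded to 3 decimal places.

Needing more than 7 draws ⇔ fewer than 3 successes in the first 7. With X ~ Binomial(7, 0.50), P(Y > 7) = P(X ≤ 2).
  k=0: C(7,0)·0.50^0·0.50^7 = 0.00781
  k=1: C(7,1)·0.50^1·0.50^6 = 0.05469
  k=2: C(7,2)·0.50^2·0.50^5 = 0.16406
P(X ≤ 2) = 0.22656

0.227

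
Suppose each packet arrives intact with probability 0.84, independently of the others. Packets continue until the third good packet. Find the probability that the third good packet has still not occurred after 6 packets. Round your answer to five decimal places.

Needing more than 6 packets ⇔ fewer than 3 successes in the first 6. With X ~ Binomial(6, 0.84), P(Y > 6) = P(X ≤ 2).
  k=0: C(6,0)·0.84^0·0.16^6 = 0.0000168
  k=1: C(6,1)·0.84^1·0.16^5 = 0.0005285
  k=2: C(6,2)·0.84^2·0.16^4 = 0.0069363
P(X ≤ 2) = 0.0074816

0.00748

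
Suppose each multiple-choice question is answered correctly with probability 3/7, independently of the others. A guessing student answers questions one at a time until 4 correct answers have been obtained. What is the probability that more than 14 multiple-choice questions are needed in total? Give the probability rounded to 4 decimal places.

0.0856

Needing more than 14 multiple-choice questions ⇔ fewer than 4 successes in the first 14. With X ~ Binomial(14, 0.428571), P(Y > 14) = P(X ≤ 3).
  k=0: C(14,0)·0.428571^0·0.571429^14 = 0.000396
  k=1: C(14,1)·0.428571^1·0.571429^13 = 0.004156
  k=2: C(14,2)·0.428571^2·0.571429^12 = 0.020260
  k=3: C(14,3)·0.428571^3·0.571429^11 = 0.060779
P(X ≤ 3) = 0.085590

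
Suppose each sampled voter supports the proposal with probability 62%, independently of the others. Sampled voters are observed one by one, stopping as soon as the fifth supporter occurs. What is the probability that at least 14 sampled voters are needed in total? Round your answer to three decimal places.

0.023

Needing more than 13 sampled voters ⇔ fewer than 5 successes in the first 13. With X ~ Binomial(13, 0.62), P(Y > 13) = P(X ≤ 4).
  k=0: C(13,0)·0.62^0·0.38^13 = 0.00000
  k=1: C(13,1)·0.62^1·0.38^12 = 0.00007
  k=2: C(13,2)·0.62^2·0.38^11 = 0.00072
  k=3: C(13,3)·0.62^3·0.38^10 = 0.00428
  k=4: C(13,4)·0.62^4·0.38^9 = 0.01746
P(X ≤ 4) = 0.02253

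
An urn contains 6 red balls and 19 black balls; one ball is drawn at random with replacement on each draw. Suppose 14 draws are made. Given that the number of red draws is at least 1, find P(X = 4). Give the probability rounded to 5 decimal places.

X ~ Binomial(14, 0.24). Want P(X=4 | X≥1) = P(X=4) / P(X≥1).
P(X=4) = C(14,4)·0.24^4·0.76^10 = 0.2135084
P(X≥1) = 1 − 0.0214482 = 0.9785518
Ratio = 0.2135084 / 0.9785518 = 0.2181881

0.21819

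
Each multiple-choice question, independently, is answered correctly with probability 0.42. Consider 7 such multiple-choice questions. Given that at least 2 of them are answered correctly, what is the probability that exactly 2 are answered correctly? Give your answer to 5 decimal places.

0.28076

X ~ Binomial(7, 0.42). Want P(X=2 | X≥2) = P(X=2) / P(X≥2).
P(X=2) = C(7,2)·0.42^2·0.58^5 = 0.2431408
P(X≥2) = 1 − 0.0220798 − 0.1119220 = 0.8659982
Ratio = 0.2431408 / 0.8659982 = 0.2807636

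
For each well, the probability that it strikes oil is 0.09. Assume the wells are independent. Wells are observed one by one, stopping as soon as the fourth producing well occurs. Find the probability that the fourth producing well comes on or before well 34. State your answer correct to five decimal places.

0.36669

Finishing within 34 wells ⇔ at least 4 successes in the first 34. With X ~ Binomial(34, 0.09), P(Y ≤ 34) = 1 − P(X ≤ 3).
  k=0: C(34,0)·0.09^0·0.91^34 = 0.0404956
  k=1: C(34,1)·0.09^1·0.91^33 = 0.1361719
  k=2: C(34,2)·0.09^2·0.91^32 = 0.2222145
  k=3: C(34,3)·0.09^3·0.91^31 = 0.2344241
1 − 0.6333060 = 0.3666940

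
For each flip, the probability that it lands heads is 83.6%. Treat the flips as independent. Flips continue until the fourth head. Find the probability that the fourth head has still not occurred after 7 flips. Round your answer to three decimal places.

Needing more than 7 flips ⇔ fewer than 4 successes in the first 7. With X ~ Binomial(7, 0.836), P(Y > 7) = P(X ≤ 3).
  k=0: C(7,0)·0.836^0·0.164^7 = 0.00000
  k=1: C(7,1)·0.836^1·0.164^6 = 0.00011
  k=2: C(7,2)·0.836^2·0.164^5 = 0.00174
  k=3: C(7,3)·0.836^3·0.164^4 = 0.01479
P(X ≤ 3) = 0.01665

0.017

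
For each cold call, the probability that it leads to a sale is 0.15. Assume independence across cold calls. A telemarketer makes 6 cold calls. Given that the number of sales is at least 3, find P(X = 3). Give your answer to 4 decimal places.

X ~ Binomial(6, 0.15). Want P(X=3 | X≥3) = P(X=3) / P(X≥3).
P(X=3) = C(6,3)·0.15^3·0.85^3 = 0.041453
P(X≥3) = 1 − 0.377150 − 0.399335 − 0.176177 = 0.047339
Ratio = 0.041453 / 0.047339 = 0.875680

0.8757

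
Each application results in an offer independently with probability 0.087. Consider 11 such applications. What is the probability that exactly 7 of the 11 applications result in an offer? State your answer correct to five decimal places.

0.00001

X ~ Binomial(n=11, p=0.087).
P(X=7) = C(11,7) · p^7 · (1−p)^4
= 330 · 3.7725e-08 · 0.69484 = 0.0000087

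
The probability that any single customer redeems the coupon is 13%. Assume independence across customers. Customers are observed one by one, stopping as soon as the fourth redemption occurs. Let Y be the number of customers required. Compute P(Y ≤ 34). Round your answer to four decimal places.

Finishing within 34 customers ⇔ at least 4 successes in the first 34. With X ~ Binomial(34, 0.13), P(Y ≤ 34) = 1 − P(X ≤ 3).
  k=0: C(34,0)·0.13^0·0.87^34 = 0.008783
  k=1: C(34,1)·0.13^1·0.87^33 = 0.044623
  k=2: C(34,2)·0.13^2·0.87^32 = 0.110018
  k=3: C(34,3)·0.13^3·0.87^31 = 0.175355
1 − 0.338780 = 0.661220

0.6612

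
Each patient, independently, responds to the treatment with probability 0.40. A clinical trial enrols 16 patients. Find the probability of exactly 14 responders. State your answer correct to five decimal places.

X ~ Binomial(n=16, p=0.40).
P(X=14) = C(16,14) · p^14 · (1−p)^2
= 120 · 2.6844e-06 · 0.36 = 0.0001160

0.00012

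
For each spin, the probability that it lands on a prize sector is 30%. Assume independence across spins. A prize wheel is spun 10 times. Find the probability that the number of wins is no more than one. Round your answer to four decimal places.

0.1493

X ~ Binomial(10, 0.30); P(X ≤ 1) = Σ C(10,k) p^k (1−p)^(10−k) over k:
  k=0: C(10,0)·0.30^0·0.70^10 = 0.028248
  k=1: C(10,1)·0.30^1·0.70^9 = 0.121061
Total = 0.149308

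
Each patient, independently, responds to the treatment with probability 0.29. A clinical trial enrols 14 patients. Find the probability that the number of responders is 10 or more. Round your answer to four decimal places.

X ~ Binomial(14, 0.29); P(X ≥ 10) = Σ C(14,k) p^k (1−p)^(14−k) over k:
  k=10: C(14,10)·0.29^10·0.71^4 = 0.001070
  k=11: C(14,11)·0.29^11·0.71^3 = 0.000159
  k=12: C(14,12)·0.29^12·0.71^2 = 0.000016
  k=13: C(14,13)·0.29^13·0.71^1 = 0.000001
  k=14: C(14,14)·0.29^14·0.71^0 = 0.000000
Total = 0.001246

0.0012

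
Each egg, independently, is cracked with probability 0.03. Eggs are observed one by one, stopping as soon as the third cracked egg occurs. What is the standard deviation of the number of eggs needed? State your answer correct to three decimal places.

Y = total eggs until the third success; negative binomial with r=3, p=0.03.
SD(Y) = √[r(1−p)/p²] = √(3233.33333) = 56.86241

56.862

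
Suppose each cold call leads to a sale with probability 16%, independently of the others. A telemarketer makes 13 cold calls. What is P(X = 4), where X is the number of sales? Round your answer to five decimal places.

0.09757

X ~ Binomial(n=13, p=0.16).
P(X=4) = C(13,4) · p^4 · (1−p)^9
= 715 · 0.00065536 · 0.20822 = 0.0975662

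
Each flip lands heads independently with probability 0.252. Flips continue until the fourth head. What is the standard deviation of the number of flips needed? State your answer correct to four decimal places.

Y = total flips until the fourth success; negative binomial with r=4, p=0.252.
SD(Y) = √[r(1−p)/p²] = √(47.115142) = 6.864047

6.8640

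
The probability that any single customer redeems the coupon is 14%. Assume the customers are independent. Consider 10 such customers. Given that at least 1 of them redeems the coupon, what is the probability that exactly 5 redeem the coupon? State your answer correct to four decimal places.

X ~ Binomial(10, 0.14). Want P(X=5 | X≥1) = P(X=5) / P(X≥1).
P(X=5) = C(10,5)·0.14^5·0.86^5 = 0.006376
P(X≥1) = 1 − 0.221302 = 0.778698
Ratio = 0.006376 / 0.778698 = 0.008188

0.0082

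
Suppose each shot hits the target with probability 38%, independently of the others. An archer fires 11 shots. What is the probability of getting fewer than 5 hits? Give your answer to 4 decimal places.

0.5878

X ~ Binomial(11, 0.38); P(X ≤ 4) = Σ C(11,k) p^k (1−p)^(11−k) over k:
  k=0: C(11,0)·0.38^0·0.62^11 = 0.005204
  k=1: C(11,1)·0.38^1·0.62^10 = 0.035083
  k=2: C(11,2)·0.38^2·0.62^9 = 0.107512
  k=3: C(11,3)·0.38^3·0.62^8 = 0.197683
  k=4: C(11,4)·0.38^4·0.62^7 = 0.242320
Total = 0.587801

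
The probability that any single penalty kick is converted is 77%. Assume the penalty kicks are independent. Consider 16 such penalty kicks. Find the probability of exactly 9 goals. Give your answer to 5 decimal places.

X ~ Binomial(n=16, p=0.77).
P(X=9) = C(16,9) · p^9 · (1−p)^7
= 11440 · 0.095152 · 3.4048e-05 = 0.0370627

0.03706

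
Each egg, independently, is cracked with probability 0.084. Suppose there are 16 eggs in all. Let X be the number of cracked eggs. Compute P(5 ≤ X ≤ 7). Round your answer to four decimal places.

X ~ Binomial(16, 0.084); P(5 ≤ X ≤ 7) = Σ C(16,k) p^k (1−p)^(16−k) over k:
  k=5: C(16,5)·0.084^5·0.916^11 = 0.006959
  k=6: C(16,6)·0.084^6·0.916^10 = 0.001170
  k=7: C(16,7)·0.084^7·0.916^9 = 0.000153
Total = 0.008282

0.0083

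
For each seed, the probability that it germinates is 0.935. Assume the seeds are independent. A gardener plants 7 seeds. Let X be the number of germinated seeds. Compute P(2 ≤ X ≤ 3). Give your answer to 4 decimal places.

0.0005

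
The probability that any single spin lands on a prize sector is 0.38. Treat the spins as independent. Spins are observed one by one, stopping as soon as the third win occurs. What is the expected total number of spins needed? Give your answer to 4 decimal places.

7.8947

Y = total spins until the third success; negative binomial with r=3, p=0.38.
E[Y] = r / p = 3 / 0.38 = 7.894737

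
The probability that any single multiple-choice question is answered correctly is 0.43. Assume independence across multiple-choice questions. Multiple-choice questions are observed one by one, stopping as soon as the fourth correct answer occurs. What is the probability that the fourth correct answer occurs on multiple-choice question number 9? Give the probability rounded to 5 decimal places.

Y = trial on which the fourth success occurs; negative binomial, r=4, p=0.43.
P(Y=9) = C(8,3) · p^4 · (1−p)^5
= 56 · 0.034188 · 0.060169 = 0.1151957

0.11520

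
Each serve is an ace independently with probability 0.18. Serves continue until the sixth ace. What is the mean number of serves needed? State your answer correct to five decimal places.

33.33333

Y = total serves until the sixth success; negative binomial with r=6, p=0.18.
E[Y] = r / p = 6 / 0.18 = 33.3333333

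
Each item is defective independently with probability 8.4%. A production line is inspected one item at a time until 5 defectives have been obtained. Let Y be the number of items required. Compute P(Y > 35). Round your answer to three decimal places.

0.833

Needing more than 35 items ⇔ fewer than 5 successes in the first 35. With X ~ Binomial(35, 0.084), P(Y > 35) = P(X ≤ 4).
  k=0: C(35,0)·0.084^0·0.916^35 = 0.04638
  k=1: C(35,1)·0.084^1·0.916^34 = 0.14887
  k=2: C(35,2)·0.084^2·0.916^33 = 0.23207
  k=3: C(35,3)·0.084^3·0.916^32 = 0.23410
  k=4: C(35,4)·0.084^4·0.916^31 = 0.17174
P(X ≤ 4) = 0.83316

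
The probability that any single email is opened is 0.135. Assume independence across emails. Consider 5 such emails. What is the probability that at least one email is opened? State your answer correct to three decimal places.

0.516

P(at least one) = 1 − P(none) = 1 − (1 − 0.135)^5
= 1 − 0.48426 = 0.51574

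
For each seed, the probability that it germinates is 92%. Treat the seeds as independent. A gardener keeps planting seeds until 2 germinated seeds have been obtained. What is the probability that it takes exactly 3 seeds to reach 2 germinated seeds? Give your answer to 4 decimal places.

Y = trial on which the second success occurs; negative binomial, r=2, p=0.92.
P(Y=3) = C(2,1) · p^2 · (1−p)^1
= 2 · 0.8464 · 0.08 = 0.135424

0.1354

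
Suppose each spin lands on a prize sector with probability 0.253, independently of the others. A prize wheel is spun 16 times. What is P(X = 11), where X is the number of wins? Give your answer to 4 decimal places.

0.0003

X ~ Binomial(n=16, p=0.253).
P(X=11) = C(16,11) · p^11 · (1−p)^5
= 4368 · 2.7185e-07 · 0.2326 = 0.000276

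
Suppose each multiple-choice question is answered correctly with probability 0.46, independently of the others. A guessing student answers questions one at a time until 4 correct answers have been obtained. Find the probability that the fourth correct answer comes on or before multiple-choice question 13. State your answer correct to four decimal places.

Finishing within 13 multiple-choice questions ⇔ at least 4 successes in the first 13. With X ~ Binomial(13, 0.46), P(Y ≤ 13) = 1 − P(X ≤ 3).
  k=0: C(13,0)·0.46^0·0.54^13 = 0.000332
  k=1: C(13,1)·0.46^1·0.54^12 = 0.003676
  k=2: C(13,2)·0.46^2·0.54^11 = 0.018791
  k=3: C(13,3)·0.46^3·0.54^10 = 0.058692
1 − 0.081491 = 0.918509

0.9185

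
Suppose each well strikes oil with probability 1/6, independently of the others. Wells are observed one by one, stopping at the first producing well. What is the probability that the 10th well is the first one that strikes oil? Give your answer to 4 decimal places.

0.0323

Geometric (trials to first success), p = 0.166667.
P(Y = 10) = (1−p)^9 · p = 0.19381 · 0.166667 = 0.032301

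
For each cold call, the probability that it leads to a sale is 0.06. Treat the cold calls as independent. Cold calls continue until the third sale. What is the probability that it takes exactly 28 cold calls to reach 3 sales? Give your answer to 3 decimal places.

Y = trial on which the third success occurs; negative binomial, r=3, p=0.06.
P(Y=28) = C(27,2) · p^3 · (1−p)^25
= 351 · 0.000216 · 0.21291 = 0.01614

0.016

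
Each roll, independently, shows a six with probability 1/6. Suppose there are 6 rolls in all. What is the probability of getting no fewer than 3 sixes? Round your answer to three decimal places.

0.062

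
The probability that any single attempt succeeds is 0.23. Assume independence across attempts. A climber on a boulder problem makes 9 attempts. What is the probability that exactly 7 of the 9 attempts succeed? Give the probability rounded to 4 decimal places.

X ~ Binomial(n=9, p=0.23).
P(X=7) = C(9,7) · p^7 · (1−p)^2
= 36 · 3.4048e-05 · 0.5929 = 0.000727

0.0007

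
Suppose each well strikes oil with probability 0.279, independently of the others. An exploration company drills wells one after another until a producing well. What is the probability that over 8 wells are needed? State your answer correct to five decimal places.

0.07303

Y = number of wells to the first success; geometric, p = 0.279.
P(Y > 8) = P(first 8 all fail) = (1−p)^8 = 0.0730268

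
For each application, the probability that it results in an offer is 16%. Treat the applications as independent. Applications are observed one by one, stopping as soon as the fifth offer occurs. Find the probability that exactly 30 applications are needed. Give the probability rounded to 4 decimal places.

0.0319

Y = trial on which the fifth success occurs; negative binomial, r=5, p=0.16.
P(Y=30) = C(29,4) · p^5 · (1−p)^25
= 23751 · 0.00010486 · 0.012793 = 0.031861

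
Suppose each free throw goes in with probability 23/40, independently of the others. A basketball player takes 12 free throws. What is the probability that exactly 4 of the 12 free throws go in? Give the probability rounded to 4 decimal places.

X ~ Binomial(n=12, p=0.575).
P(X=4) = C(12,4) · p^4 · (1−p)^8
= 495 · 0.10931 · 0.0010644 = 0.057595

0.0576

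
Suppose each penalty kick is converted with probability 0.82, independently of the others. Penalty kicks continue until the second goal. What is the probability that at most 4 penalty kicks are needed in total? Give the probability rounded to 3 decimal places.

0.980

Finishing within 4 penalty kicks ⇔ at least 2 successes in the first 4. With X ~ Binomial(4, 0.82), P(Y ≤ 4) = 1 − P(X ≤ 1).
  k=0: C(4,0)·0.82^0·0.18^4 = 0.00105
  k=1: C(4,1)·0.82^1·0.18^3 = 0.01913
1 − 0.02018 = 0.97982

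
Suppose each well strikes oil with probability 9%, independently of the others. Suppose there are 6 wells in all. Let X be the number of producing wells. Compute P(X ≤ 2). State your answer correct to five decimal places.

X ~ Binomial(6, 0.09); P(X ≤ 2) = Σ C(6,k) p^k (1−p)^(6−k) over k:
  k=0: C(6,0)·0.09^0·0.91^6 = 0.5678693
  k=1: C(6,1)·0.09^1·0.91^5 = 0.3369774
  k=2: C(6,2)·0.09^2·0.91^4 = 0.0833186
Total = 0.9881652

0.98817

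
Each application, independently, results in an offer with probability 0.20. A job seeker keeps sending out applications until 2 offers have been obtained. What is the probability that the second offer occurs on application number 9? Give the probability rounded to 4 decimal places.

Y = trial on which the second success occurs; negative binomial, r=2, p=0.20.
P(Y=9) = C(8,1) · p^2 · (1−p)^7
= 8 · 0.04 · 0.20972 = 0.067109

0.0671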